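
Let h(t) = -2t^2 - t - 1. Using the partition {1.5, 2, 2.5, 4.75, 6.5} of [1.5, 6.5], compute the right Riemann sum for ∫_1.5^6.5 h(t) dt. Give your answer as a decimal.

Subinterval widths: 0.5, 0.5, 2.25, 1.75.
Right endpoints: 2, 2.5, 4.75, 6.5.
h(2) = -11, h(2.5) = -16, h(4.75) = -50.875, h(6.5) = -92.
Sum = Σ Δt_i · h(t_i).
Sum = -288.96875.

-288.96875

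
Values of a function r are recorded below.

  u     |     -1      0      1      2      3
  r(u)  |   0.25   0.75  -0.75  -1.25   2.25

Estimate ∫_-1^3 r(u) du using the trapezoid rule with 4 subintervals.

Δu = 1.
T_4 = (1/2)·[0.25 + 2·0.75 + 2·(-0.75) + 2·(-1.25) + 2.25] = 0.

0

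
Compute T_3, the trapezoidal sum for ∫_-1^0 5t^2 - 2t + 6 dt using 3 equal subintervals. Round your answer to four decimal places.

8.7593

Δt = (0 − (-1))/3 = 1/3.
f(-1) = 13, f(-2/3) = 86/9, f(-1/3) = 65/9, f(0) = 6.
T_3 = (Δt/2)·[f(t_0) + 2f(t_1) + 2f(t_2) + f(t_3)].
Sum ≈ 8.7593.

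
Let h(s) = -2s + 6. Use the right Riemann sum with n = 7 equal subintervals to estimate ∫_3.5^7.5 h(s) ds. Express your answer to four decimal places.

Δs = (7.5 − 3.5)/7 = 4/7.
Right endpoints: 57/14, 65/14, 73/14, 81/14, 89/14, 97/14, 7.5.
h(57/14) = -15/7, h(65/14) = -23/7, h(73/14) = -31/7, h(81/14) = -39/7, h(89/14) = -47/7, h(97/14) = -55/7, h(7.5) = -9.
Sum = Δs · [h(57/14) + h(65/14) + h(73/14) + ...].
Sum ≈ -22.2857.

-22.2857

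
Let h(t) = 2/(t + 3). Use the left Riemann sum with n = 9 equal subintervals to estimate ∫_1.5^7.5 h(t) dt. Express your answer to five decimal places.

Δt = (7.5 − 1.5)/9 = 2/3.
Left endpoints: 1.5, 13/6, 17/6, 3.5, 25/6, 29/6, 5.5, 37/6, 41/6.
h(1.5) = 4/9, h(13/6) = 12/31, h(17/6) = 12/35, h(3.5) = 4/13, h(25/6) = 12/43, h(29/6) = 12/47, h(5.5) = 4/17, h(37/6) = 12/55, h(41/6) = 12/59.
Sum = Δt · [h(1.5) + h(13/6) + h(17/6) + ...].
Sum ≈ 1.78223.

1.78223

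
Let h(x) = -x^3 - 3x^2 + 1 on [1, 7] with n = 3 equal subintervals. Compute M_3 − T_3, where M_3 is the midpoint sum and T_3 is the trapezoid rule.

M_3 = -906.
T_3 = -996.
M_3 − T_3 = 90.

90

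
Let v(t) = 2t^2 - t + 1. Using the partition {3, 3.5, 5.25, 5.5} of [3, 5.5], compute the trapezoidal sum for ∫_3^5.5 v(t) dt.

Subinterval widths: 0.5, 1.75, 0.25.
v(3) = 16, v(3.5) = 22, v(5.25) = 50.875, v(5.5) = 56.
On each subinterval the trapezoid contributes (Δt_i/2)·[v(t_{i-1}) + v(t_i)].
Sum = 86.625.

86.625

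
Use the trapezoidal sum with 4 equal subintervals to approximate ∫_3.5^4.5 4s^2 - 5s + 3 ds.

47.375

Δs = (4.5 − 3.5)/4 = 0.25.
f(3.5) = 34.5, f(3.75) = 40.5, f(4) = 47, f(4.25) = 54, f(4.5) = 61.5.
T_4 = (Δs/2)·[f(s_0) + 2f(s_1) + 2f(s_2) + 2f(s_3) + f(s_4)].
Sum = 47.375.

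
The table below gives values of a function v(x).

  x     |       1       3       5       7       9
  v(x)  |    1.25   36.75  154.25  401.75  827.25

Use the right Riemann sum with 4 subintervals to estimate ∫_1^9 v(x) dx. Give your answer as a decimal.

2840

Δx = 2.
Sum = 2·[36.75 + 154.25 + 401.75 + 827.25] = 2840.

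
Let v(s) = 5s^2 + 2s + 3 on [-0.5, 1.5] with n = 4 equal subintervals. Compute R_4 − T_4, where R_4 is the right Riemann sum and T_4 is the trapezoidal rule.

R_4 = 17.75.
T_4 = 14.25.
R_4 − T_4 = 3.5.

3.5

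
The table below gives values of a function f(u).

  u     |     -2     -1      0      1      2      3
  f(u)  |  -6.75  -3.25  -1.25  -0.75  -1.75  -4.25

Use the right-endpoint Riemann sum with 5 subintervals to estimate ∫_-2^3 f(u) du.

-11.25

Δu = 1.
Sum = 1·[(-3.25) + (-1.25) + (-0.75) + (-1.75) + (-4.25)] = -11.25.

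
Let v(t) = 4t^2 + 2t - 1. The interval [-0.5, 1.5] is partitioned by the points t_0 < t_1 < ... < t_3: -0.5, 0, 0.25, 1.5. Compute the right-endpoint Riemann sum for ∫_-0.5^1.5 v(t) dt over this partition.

13.1875

Subinterval widths: 0.5, 0.25, 1.25.
Right endpoints: 0, 0.25, 1.5.
v(0) = -1, v(0.25) = -0.25, v(1.5) = 11.
Sum = Σ Δt_i · v(t_i).
Sum = 13.1875.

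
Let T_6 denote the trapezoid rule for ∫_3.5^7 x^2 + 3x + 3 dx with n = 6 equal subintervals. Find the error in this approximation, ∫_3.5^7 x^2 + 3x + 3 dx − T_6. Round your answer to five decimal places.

Exact integral: ∫_3.5^7 f(x) dx ≈ 165.6666667.
T_6 ≈ 165.8651620.
Error ≈ 165.6666667 − 165.8651620 ≈ -0.19850.

-0.19850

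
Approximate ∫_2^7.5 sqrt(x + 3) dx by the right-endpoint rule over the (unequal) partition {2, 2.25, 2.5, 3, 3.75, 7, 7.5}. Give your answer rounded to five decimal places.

Subinterval widths: 0.25, 0.25, 0.5, 0.75, 3.25, 0.5.
Right endpoints: 2.25, 2.5, 3, 3.75, 7, 7.5.
f(2.25) ≈ 2.29129, f(2.5) ≈ 2.34521, f(3) ≈ 2.44949, f(3.75) ≈ 2.59808, f(7) ≈ 3.16228, f(7.5) ≈ 3.24037.
Sum = Σ Δx_i · f(x_i).
Sum ≈ 16.23001.

16.23001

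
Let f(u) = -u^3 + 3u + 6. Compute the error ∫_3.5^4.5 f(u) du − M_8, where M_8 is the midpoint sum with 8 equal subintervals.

-0.015625

Exact integral: ∫_3.5^4.5 f(u) du = -47.
M_8 = -46.984375.
Error = -47 − (-46.984375) = -0.015625.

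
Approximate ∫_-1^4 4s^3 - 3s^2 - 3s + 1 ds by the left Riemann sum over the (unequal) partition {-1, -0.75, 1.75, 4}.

16.9375

Subinterval widths: 0.25, 2.5, 2.25.
Left endpoints: -1, -0.75, 1.75.
f(-1) = -3, f(-0.75) = -0.125, f(1.75) = 8.
Sum = Σ Δs_i · f(s_i).
Sum = 16.9375.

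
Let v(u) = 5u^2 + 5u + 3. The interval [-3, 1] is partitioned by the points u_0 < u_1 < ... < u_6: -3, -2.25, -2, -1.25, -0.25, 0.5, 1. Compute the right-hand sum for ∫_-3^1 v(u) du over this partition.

33.09375

Subinterval widths: 0.75, 0.25, 0.75, 1, 0.75, 0.5.
Right endpoints: -2.25, -2, -1.25, -0.25, 0.5, 1.
v(-2.25) = 17.0625, v(-2) = 13, v(-1.25) = 4.5625, v(-0.25) = 2.0625, v(0.5) = 6.75, v(1) = 13.
Sum = Σ Δu_i · v(u_i).
Sum = 33.09375.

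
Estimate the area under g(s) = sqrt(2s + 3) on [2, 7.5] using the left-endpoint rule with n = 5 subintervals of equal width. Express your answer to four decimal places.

18.3898

Δs = (7.5 − 2)/5 = 1.1.
Left endpoints: 2, 3.1, 4.2, 5.3, 6.4.
g(2) ≈ 2.6458, g(3.1) ≈ 3.0332, g(4.2) ≈ 3.3764, g(5.3) ≈ 3.6878, g(6.4) ≈ 3.9749.
Sum = Δs · [g(2) + g(3.1) + g(4.2) + g(5.3) + g(6.4)].
Sum ≈ 18.3898.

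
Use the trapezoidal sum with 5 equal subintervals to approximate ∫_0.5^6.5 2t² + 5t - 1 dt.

284.88

Δt = (6.5 − 0.5)/5 = 1.2.
f(0.5) = 2, f(1.7) = 13.28, f(2.9) = 30.32, f(4.1) = 53.12, f(5.3) = 81.68, f(6.5) = 116.
T_5 = (Δt/2)·[f(t_0) + 2f(t_1) + ... + 2f(t_{4}) + f(t_5)].
Sum = 284.88.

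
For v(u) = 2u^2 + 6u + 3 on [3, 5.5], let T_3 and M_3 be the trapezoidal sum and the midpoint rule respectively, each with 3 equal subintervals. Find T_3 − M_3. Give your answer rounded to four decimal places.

T_3 ≈ 164.745370.
M_3 ≈ 163.877315.
T_3 − M_3 ≈ 0.8681.

0.8681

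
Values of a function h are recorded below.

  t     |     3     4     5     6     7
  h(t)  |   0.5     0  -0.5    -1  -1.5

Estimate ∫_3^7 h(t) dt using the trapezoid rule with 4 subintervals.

-2

Δt = 1.
T_4 = (1/2)·[0.5 + 2·0 + 2·(-0.5) + 2·(-1) + (-1.5)] = -2.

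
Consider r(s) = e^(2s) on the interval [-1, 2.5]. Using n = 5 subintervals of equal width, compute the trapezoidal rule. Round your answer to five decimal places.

Δs = (2.5 − (-1))/5 = 0.7.
r(-1) ≈ 0.13534, r(-0.3) ≈ 0.54881, r(0.4) ≈ 2.22554, r(1.1) ≈ 9.02501, r(1.8) ≈ 36.59823, r(2.5) ≈ 148.41316.
T_5 = (Δs/2)·[r(s_0) + 2r(s_1) + ... + 2r(s_{4}) + r(s_5)].
Sum ≈ 85.87029.

85.87029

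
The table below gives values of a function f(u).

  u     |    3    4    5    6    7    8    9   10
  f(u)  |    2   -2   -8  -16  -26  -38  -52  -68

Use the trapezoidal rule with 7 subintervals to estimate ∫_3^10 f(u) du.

-175

Δu = 1.
T_7 = (1/2)·[2 + 2·(-2) + 2·(-8) + 2·(-16) + 2·(-26) + 2·(-38) + 2·(-52) + (-68)] = -175.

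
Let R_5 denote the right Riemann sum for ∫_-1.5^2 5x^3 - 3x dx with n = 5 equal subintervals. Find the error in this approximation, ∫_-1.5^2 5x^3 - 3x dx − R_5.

Exact integral: ∫_-1.5^2 f(x) dx = 11.046875.
R_5 = 28.35.
Error = 11.046875 − 28.35 = -17.303125.

-17.303125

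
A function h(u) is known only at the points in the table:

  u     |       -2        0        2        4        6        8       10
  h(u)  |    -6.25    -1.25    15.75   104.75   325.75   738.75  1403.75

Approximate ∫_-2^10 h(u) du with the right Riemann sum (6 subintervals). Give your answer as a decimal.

5175

Δu = 2.
Sum = 2·[(-1.25) + 15.75 + 104.75 + 325.75 + 738.75 + 1403.75] = 5175.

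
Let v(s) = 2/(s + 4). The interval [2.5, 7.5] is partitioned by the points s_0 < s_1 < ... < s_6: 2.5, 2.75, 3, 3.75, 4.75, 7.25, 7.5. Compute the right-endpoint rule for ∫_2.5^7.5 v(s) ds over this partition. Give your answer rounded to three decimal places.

1.056

Subinterval widths: 0.25, 0.25, 0.75, 1, 2.5, 0.25.
Right endpoints: 2.75, 3, 3.75, 4.75, 7.25, 7.5.
v(2.75) = 8/27, v(3) = 2/7, v(3.75) = 8/31, v(4.75) = 8/35, v(7.25) = 8/45, v(7.5) = 4/23.
Sum = Σ Δs_i · v(s_i).
Sum ≈ 1.056.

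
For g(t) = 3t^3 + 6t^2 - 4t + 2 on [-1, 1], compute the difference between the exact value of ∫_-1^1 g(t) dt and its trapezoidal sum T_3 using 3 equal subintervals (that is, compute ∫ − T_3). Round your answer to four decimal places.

Exact integral: ∫_-1^1 g(t) dt = 8.
T_3 ≈ 8.888889.
Error ≈ 8 − 8.888889 ≈ -0.8889.

-0.8889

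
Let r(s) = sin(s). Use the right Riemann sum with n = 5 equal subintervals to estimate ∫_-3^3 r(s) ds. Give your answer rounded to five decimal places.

0.16934

Δs = (3 − (-3))/5 = 1.2.
Right endpoints: -1.8, -0.6, 0.6, 1.8, 3.
r(-1.8) ≈ -0.97385, r(-0.6) ≈ -0.56464, r(0.6) ≈ 0.56464, r(1.8) ≈ 0.97385, r(3) ≈ 0.14112.
Sum = Δs · [r(-1.8) + r(-0.6) + r(0.6) + r(1.8) + r(3)].
Sum ≈ 0.16934.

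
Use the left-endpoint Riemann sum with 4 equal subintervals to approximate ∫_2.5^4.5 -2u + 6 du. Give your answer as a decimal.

-1

Δu = (4.5 − 2.5)/4 = 0.5.
Left endpoints: 2.5, 3, 3.5, 4.
f(2.5) = 1, f(3) = 0, f(3.5) = -1, f(4) = -2.
Sum = Δu · [f(2.5) + f(3) + f(3.5) + f(4)].
Sum = -1.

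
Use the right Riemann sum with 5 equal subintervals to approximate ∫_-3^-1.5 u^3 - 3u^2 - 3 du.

Δu = (-1.5 − (-3))/5 = 0.3.
Right endpoints: -2.7, -2.4, -2.1, -1.8, -1.5.
f(-2.7) = -44.553, f(-2.4) = -34.104, f(-2.1) = -25.491, f(-1.8) = -18.552, f(-1.5) = -13.125.
Sum = Δu · [f(-2.7) + f(-2.4) + f(-2.1) + f(-1.8) + f(-1.5)].
Sum = -40.7475.

-40.7475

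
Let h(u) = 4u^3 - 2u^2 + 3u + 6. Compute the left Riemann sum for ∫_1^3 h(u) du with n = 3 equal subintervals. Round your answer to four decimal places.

58.5926

Δu = (3 − 1)/3 = 2/3.
Left endpoints: 1, 5/3, 7/3.
h(1) = 11, h(5/3) = 647/27, h(7/3) = 1429/27.
Sum = Δu · [h(1) + h(5/3) + h(7/3)].
Sum ≈ 58.5926.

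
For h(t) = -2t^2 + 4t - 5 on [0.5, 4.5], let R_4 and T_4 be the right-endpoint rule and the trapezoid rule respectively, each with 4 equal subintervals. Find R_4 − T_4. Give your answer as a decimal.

-12

R_4 = -54.
T_4 = -42.
R_4 − T_4 = -12.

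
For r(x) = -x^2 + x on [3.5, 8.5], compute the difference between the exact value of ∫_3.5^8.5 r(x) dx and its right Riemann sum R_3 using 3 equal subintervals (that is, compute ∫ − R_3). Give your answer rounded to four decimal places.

48.1481

Exact integral: ∫_3.5^8.5 r(x) dx ≈ -160.416667.
R_3 ≈ -208.564815.
Error ≈ -160.416667 − (-208.564815) ≈ 48.1481.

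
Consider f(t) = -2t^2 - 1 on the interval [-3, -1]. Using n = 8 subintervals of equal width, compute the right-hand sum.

Δt = (-1 − (-3))/8 = 0.25.
Right endpoints: -2.75, -2.5, -2.25, -2, -1.75, -1.5, -1.25, -1.
f(-2.75) = -16.125, f(-2.5) = -13.5, f(-2.25) = -11.125, f(-2) = -9, f(-1.75) = -7.125, f(-1.5) = -5.5, f(-1.25) = -4.125, f(-1) = -3.
Sum = Δt · [f(-2.75) + f(-2.5) + f(-2.25) + ...].
Sum = -17.375.

-17.375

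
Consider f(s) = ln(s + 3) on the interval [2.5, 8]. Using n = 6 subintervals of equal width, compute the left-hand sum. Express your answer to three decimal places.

11.177

Δs = (8 − 2.5)/6 = 11/12.
Left endpoints: 2.5, 41/12, 13/3, 5.25, 37/6, 85/12.
f(2.5) ≈ 1.705, f(41/12) ≈ 1.859, f(13/3) ≈ 1.992, f(5.25) ≈ 2.110, f(37/6) ≈ 2.216, f(85/12) ≈ 2.311.
Sum = Δs · [f(2.5) + f(41/12) + f(13/3) + ...].
Sum ≈ 11.177.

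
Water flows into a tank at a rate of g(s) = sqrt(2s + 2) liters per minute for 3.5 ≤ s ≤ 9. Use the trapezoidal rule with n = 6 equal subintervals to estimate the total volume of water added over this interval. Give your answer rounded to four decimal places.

Δs = (9 − 3.5)/6 = 11/12.
g(3.5) ≈ 3.0000, g(53/12) ≈ 3.2914, g(16/3) ≈ 3.5590, g(6.25) ≈ 3.8079, g(43/6) ≈ 4.0415, g(97/12) ≈ 4.2622, g(9) ≈ 4.4721.
T_6 = (Δs/2)·[g(s_0) + 2g(s_1) + ... + 2g(s_{5}) + g(s_6)].
Sum ≈ 20.8066.

20.8066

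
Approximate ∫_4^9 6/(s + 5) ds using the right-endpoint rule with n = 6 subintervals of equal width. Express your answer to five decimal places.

2.55430

Δs = (9 − 4)/6 = 5/6.
Right endpoints: 29/6, 17/3, 6.5, 22/3, 49/6, 9.
f(29/6) = 36/59, f(17/3) = 0.5625, f(6.5) = 12/23, f(22/3) = 18/37, f(49/6) = 36/79, f(9) = 3/7.
Sum = Δs · [f(29/6) + f(17/3) + f(6.5) + ...].
Sum ≈ 2.55430.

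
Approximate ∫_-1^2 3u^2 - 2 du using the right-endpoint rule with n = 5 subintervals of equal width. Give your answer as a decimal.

Δu = (2 − (-1))/5 = 0.6.
Right endpoints: -0.4, 0.2, 0.8, 1.4, 2.
f(-0.4) = -1.52, f(0.2) = -1.88, f(0.8) = -0.08, f(1.4) = 3.88, f(2) = 10.
Sum = Δu · [f(-0.4) + f(0.2) + f(0.8) + f(1.4) + f(2)].
Sum = 6.24.

6.24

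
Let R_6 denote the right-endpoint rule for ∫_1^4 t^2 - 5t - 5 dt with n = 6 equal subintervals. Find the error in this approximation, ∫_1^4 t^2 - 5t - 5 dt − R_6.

-0.125

Exact integral: ∫_1^4 f(t) dt = -31.5.
R_6 = -31.375.
Error = -31.5 − (-31.375) = -0.125.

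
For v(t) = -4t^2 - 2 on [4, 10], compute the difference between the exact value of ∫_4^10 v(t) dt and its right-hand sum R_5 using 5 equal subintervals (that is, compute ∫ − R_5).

Exact integral: ∫_4^10 v(t) dt = -1260.
R_5 = -1467.36.
Error = -1260 − (-1467.36) = 207.36.

207.36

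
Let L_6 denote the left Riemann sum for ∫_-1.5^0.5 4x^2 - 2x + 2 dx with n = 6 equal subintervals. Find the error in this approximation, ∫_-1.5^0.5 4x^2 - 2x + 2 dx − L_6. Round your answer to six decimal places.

Exact integral: ∫_-1.5^0.5 f(x) dx ≈ 10.66666667.
L_6 ≈ 12.81481481.
Error ≈ 10.66666667 − 12.81481481 ≈ -2.148148.

-2.148148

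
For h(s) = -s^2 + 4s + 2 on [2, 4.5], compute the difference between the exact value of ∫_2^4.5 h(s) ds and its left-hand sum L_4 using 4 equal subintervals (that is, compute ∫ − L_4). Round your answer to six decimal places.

-1.790365

Exact integral: ∫_2^4.5 h(s) ds ≈ 9.79166667.
L_4 = 11.58203125.
Error ≈ 9.79166667 − 11.58203125 ≈ -1.790365.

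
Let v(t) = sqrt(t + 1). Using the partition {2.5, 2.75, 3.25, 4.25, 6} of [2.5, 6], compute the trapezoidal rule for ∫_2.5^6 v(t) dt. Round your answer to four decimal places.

Subinterval widths: 0.25, 0.5, 1, 1.75.
v(2.5) ≈ 1.8708, v(2.75) ≈ 1.9365, v(3.25) ≈ 2.0616, v(4.25) ≈ 2.2913, v(6) ≈ 2.6458.
On each subinterval the trapezoid contributes (Δt_i/2)·[v(t_{i-1}) + v(t_i)].
Sum ≈ 7.9718.

7.9718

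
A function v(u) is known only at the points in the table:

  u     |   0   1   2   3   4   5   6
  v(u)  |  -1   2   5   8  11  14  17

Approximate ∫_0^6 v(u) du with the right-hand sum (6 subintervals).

57

Δu = 1.
Sum = 1·[2 + 5 + 8 + 11 + 14 + 17] = 57.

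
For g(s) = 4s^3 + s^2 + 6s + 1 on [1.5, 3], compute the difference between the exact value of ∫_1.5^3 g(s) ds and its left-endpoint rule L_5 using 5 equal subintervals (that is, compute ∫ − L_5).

Exact integral: ∫_1.5^3 g(s) ds = 105.5625.
L_5 = 89.655.
Error = 105.5625 − 89.655 = 15.9075.

15.9075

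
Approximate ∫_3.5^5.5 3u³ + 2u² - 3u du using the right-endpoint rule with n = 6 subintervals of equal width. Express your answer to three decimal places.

697.407

Δu = (5.5 − 3.5)/6 = 1/3.
Right endpoints: 23/6, 25/6, 4.5, 29/6, 31/6, 5.5.
f(23/6) = 186.875, f(25/6) = 17225/72, f(4.5) = 300.375, f(29/6) = 8903/24, f(31/6) = 32519/72, f(5.5) = 543.125.
Sum = Δu · [f(23/6) + f(25/6) + f(4.5) + ...].
Sum ≈ 697.407.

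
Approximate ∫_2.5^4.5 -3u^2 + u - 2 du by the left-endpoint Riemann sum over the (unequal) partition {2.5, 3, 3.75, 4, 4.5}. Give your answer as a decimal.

Subinterval widths: 0.5, 0.75, 0.25, 0.5.
Left endpoints: 2.5, 3, 3.75, 4.
f(2.5) = -18.25, f(3) = -26, f(3.75) = -40.4375, f(4) = -46.
Sum = Σ Δu_i · f(u_i).
Sum = -61.734375.

-61.734375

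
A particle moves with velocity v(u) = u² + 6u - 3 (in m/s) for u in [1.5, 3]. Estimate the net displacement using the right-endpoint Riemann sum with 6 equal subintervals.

Δu = (3 − 1.5)/6 = 0.25.
Right endpoints: 1.75, 2, 2.25, 2.5, 2.75, 3.
v(1.75) = 10.5625, v(2) = 13, v(2.25) = 15.5625, v(2.5) = 18.25, v(2.75) = 21.0625, v(3) = 24.
Sum = Δu · [v(1.75) + v(2) + v(2.25) + ...].
Sum = 25.609375.

25.609375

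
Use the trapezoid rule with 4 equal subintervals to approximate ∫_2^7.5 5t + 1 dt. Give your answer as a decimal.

136.125

Δt = (7.5 − 2)/4 = 1.375.
f(2) = 11, f(3.375) = 17.875, f(4.75) = 24.75, f(6.125) = 31.625, f(7.5) = 38.5.
T_4 = (Δt/2)·[f(t_0) + 2f(t_1) + 2f(t_2) + 2f(t_3) + f(t_4)].
Sum = 136.125.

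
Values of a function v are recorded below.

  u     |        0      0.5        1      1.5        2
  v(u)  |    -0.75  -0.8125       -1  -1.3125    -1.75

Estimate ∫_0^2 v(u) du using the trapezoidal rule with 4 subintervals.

-2.1875

Δu = 0.5.
T_4 = (0.5/2)·[(-0.75) + 2·(-0.8125) + 2·(-1) + 2·(-1.3125) + (-1.75)] = -2.1875.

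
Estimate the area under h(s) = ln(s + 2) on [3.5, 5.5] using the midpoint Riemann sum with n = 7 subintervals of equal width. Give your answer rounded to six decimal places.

3.735823

Δs = (5.5 − 3.5)/7 = 2/7.
Midpoints: 51/14, 55/14, 59/14, 4.5, 67/14, 71/14, 75/14.
h(51/14) ≈ 1.730391, h(55/14) ≈ 1.779783, h(59/14) ≈ 1.826851, h(4.5) ≈ 1.871802, h(67/14) ≈ 1.914820, h(71/14) ≈ 1.956063, h(75/14) ≈ 1.995672.
Sum = Δs · [h(51/14) + h(55/14) + h(59/14) + ...].
Sum ≈ 3.735823.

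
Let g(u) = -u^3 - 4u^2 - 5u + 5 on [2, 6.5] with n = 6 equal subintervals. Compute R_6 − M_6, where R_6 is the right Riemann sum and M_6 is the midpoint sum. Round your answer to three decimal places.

R_6 = -1043.75390625.
M_6 ≈ -867.35742.
R_6 − M_6 ≈ -176.396.

-176.396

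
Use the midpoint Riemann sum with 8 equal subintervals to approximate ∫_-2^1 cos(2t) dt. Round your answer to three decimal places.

Δt = (1 − (-2))/8 = 0.375.
Midpoints: -1.8125, -1.4375, -1.0625, -0.6875, -0.3125, 0.0625, 0.4375, 0.8125.
f(-1.8125) ≈ -0.885, f(-1.4375) ≈ -0.965, f(-1.0625) ≈ -0.526, f(-0.6875) ≈ 0.195, f(-0.3125) ≈ 0.811, f(0.0625) ≈ 0.992, f(0.4375) ≈ 0.641, f(0.8125) ≈ -0.054.
Sum = Δt · [f(-1.8125) + f(-1.4375) + f(-1.0625) + ...].
Sum ≈ 0.078.

0.078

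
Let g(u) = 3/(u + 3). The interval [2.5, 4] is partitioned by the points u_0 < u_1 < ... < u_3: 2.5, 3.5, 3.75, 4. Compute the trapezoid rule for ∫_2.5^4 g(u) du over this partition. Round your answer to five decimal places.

Subinterval widths: 1, 0.25, 0.25.
g(2.5) = 6/11, g(3.5) = 6/13, g(3.75) = 4/9, g(4) = 3/7.
On each subinterval the trapezoid contributes (Δu_i/2)·[g(u_{i-1}) + g(u_i)].
Sum ≈ 0.72587.

0.72587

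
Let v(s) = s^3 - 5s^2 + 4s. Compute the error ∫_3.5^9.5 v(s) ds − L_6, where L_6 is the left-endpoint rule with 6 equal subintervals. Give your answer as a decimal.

Exact integral: ∫_3.5^9.5 v(s) ds = 797.25.
L_6 = 587.5.
Error = 797.25 − 587.5 = 209.75.

209.75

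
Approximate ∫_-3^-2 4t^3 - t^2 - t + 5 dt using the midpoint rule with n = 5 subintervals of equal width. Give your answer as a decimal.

Δt = (-2 − (-3))/5 = 0.2.
Midpoints: -2.9, -2.7, -2.5, -2.3, -2.1.
f(-2.9) = -98.066, f(-2.7) = -78.322, f(-2.5) = -61.25, f(-2.3) = -46.658, f(-2.1) = -34.354.
Sum = Δt · [f(-2.9) + f(-2.7) + f(-2.5) + f(-2.3) + f(-2.1)].
Sum = -63.73.

-63.73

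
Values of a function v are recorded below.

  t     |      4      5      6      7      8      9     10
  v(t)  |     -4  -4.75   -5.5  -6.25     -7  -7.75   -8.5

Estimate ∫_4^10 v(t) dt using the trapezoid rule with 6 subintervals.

-37.5

Δt = 1.
T_6 = (1/2)·[(-4) + 2·(-4.75) + 2·(-5.5) + 2·(-6.25) + 2·(-7) + 2·(-7.75) + (-8.5)] = -37.5.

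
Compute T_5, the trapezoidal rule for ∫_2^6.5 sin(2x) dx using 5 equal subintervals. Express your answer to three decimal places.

-0.557

Δx = (6.5 − 2)/5 = 0.9.
f(2) ≈ -0.757, f(2.9) ≈ -0.465, f(3.8) ≈ 0.968, f(4.7) ≈ 0.025, f(5.6) ≈ -0.979, f(6.5) ≈ 0.420.
T_5 = (Δx/2)·[f(x_0) + 2f(x_1) + ... + 2f(x_{4}) + f(x_5)].
Sum ≈ -0.557.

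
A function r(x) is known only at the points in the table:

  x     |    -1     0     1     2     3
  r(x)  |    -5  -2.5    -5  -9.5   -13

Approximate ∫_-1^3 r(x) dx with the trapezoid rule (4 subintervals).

Δx = 1.
T_4 = (1/2)·[(-5) + 2·(-2.5) + 2·(-5) + 2·(-9.5) + (-13)] = -26.

-26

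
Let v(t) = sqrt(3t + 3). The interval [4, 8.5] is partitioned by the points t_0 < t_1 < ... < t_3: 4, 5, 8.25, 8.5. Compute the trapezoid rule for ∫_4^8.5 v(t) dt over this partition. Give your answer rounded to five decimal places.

Subinterval widths: 1, 3.25, 0.25.
v(4) ≈ 3.87298, v(5) ≈ 4.24264, v(8.25) ≈ 5.26783, v(8.5) ≈ 5.33854.
On each subinterval the trapezoid contributes (Δt_i/2)·[v(t_{i-1}) + v(t_i)].
Sum ≈ 20.83812.

20.83812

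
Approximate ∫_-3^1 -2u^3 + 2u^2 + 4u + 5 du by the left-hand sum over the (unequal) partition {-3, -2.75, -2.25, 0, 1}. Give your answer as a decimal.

111.6484375

Subinterval widths: 0.25, 0.5, 2.25, 1.
Left endpoints: -3, -2.75, -2.25, 0.
f(-3) = 65, f(-2.75) = 50.71875, f(-2.25) = 28.90625, f(0) = 5.
Sum = Σ Δu_i · f(u_i).
Sum = 111.6484375.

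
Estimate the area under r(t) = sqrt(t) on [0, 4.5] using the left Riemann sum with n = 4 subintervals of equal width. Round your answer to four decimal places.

Δt = (4.5 − 0)/4 = 1.125.
Left endpoints: 0, 1.125, 2.25, 3.375.
r(0) ≈ 0.0000, r(1.125) ≈ 1.0607, r(2.25) ≈ 1.5000, r(3.375) ≈ 1.8371.
Sum = Δt · [r(0) + r(1.125) + r(2.25) + r(3.375)].
Sum ≈ 4.9475.

4.9475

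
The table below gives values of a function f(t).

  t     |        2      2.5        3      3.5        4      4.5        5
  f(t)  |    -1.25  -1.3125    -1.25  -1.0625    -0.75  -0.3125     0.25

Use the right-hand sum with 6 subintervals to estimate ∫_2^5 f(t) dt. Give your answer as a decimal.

-2.21875

Δt = 0.5.
Sum = 0.5·[(-1.3125) + (-1.25) + (-1.0625) + (-0.75) + (-0.3125) + 0.25] = -2.21875.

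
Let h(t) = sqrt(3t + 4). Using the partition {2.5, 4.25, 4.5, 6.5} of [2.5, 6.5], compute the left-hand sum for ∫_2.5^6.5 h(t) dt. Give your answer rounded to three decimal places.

15.324

Subinterval widths: 1.75, 0.25, 2.
Left endpoints: 2.5, 4.25, 4.5.
h(2.5) ≈ 3.391, h(4.25) ≈ 4.093, h(4.5) ≈ 4.183.
Sum = Σ Δt_i · h(t_i).
Sum ≈ 15.324.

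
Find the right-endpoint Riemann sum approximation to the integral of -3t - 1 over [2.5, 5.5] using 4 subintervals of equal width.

Δt = (5.5 − 2.5)/4 = 0.75.
Right endpoints: 3.25, 4, 4.75, 5.5.
f(3.25) = -10.75, f(4) = -13, f(4.75) = -15.25, f(5.5) = -17.5.
Sum = Δt · [f(3.25) + f(4) + f(4.75) + f(5.5)].
Sum = -42.375.

-42.375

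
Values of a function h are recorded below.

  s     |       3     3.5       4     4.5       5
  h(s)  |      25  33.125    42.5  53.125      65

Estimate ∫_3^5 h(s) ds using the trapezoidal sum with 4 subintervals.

86.875

Δs = 0.5.
T_4 = (0.5/2)·[25 + 2·33.125 + 2·42.5 + 2·53.125 + 65] = 86.875.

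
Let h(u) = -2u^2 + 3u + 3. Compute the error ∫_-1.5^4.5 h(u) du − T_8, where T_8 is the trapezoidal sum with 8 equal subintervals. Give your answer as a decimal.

1.125

Exact integral: ∫_-1.5^4.5 h(u) du = -18.
T_8 = -19.125.
Error = -18 − (-19.125) = 1.125.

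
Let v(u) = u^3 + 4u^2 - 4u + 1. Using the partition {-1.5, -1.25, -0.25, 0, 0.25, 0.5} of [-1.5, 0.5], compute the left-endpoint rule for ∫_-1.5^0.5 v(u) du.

14.328125

Subinterval widths: 0.25, 1, 0.25, 0.25, 0.25.
Left endpoints: -1.5, -1.25, -0.25, 0, 0.25.
v(-1.5) = 12.625, v(-1.25) = 10.296875, v(-0.25) = 2.234375, v(0) = 1, v(0.25) = 0.265625.
Sum = Σ Δu_i · v(u_i).
Sum = 14.328125.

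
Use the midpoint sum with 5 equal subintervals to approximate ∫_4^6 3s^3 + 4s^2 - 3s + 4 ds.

Δs = (6 − 4)/5 = 0.4.
Midpoints: 4.2, 4.6, 5, 5.4, 5.8.
f(4.2) = 284.224, f(4.6) = 366.848, f(5) = 464, f(5.4) = 576.832, f(5.8) = 706.496.
Sum = Δs · [f(4.2) + f(4.6) + f(5) + f(5.4) + f(5.8)].
Sum = 959.36.

959.36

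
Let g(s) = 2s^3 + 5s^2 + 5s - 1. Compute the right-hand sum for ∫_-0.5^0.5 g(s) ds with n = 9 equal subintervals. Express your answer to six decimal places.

Δs = (0.5 − (-0.5))/9 = 1/9.
Right endpoints: -7/18, -5/18, -1/6, -1/18, 1/18, 1/6, 5/18, 7/18, 0.5.
g(-7/18) = -1681/729, g(-5/18) = -2983/1458, g(-1/6) = -46/27, g(-1/18) = -1841/1458, g(1/18) = -515/729, g(1/6) = -1/54, g(5/18) = 596/729, g(7/18) = 2651/1458, g(0.5) = 3.
Sum = Δs · [g(-7/18) + g(-5/18) + g(-1/6) + ...].
Sum ≈ -0.267490.

-0.267490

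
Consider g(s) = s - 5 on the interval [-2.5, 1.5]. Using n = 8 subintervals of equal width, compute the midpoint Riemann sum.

-22

Δs = (1.5 − (-2.5))/8 = 0.5.
Midpoints: -2.25, -1.75, -1.25, -0.75, -0.25, 0.25, 0.75, 1.25.
g(-2.25) = -7.25, g(-1.75) = -6.75, g(-1.25) = -6.25, g(-0.75) = -5.75, g(-0.25) = -5.25, g(0.25) = -4.75, g(0.75) = -4.25, g(1.25) = -3.75.
Sum = Δs · [g(-2.25) + g(-1.75) + g(-1.25) + ...].
Sum = -22.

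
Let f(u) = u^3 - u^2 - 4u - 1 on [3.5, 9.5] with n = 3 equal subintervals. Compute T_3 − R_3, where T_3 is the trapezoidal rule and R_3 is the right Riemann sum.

T_3 = 1639.25.
R_3 = 2351.75.
T_3 − R_3 = -712.5.

-712.5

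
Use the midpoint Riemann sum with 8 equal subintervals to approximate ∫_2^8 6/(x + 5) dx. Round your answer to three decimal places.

3.712

Δx = (8 − 2)/8 = 0.75.
Midpoints: 2.375, 3.125, 3.875, 4.625, 5.375, 6.125, 6.875, 7.625.
f(2.375) = 48/59, f(3.125) = 48/65, f(3.875) = 48/71, f(4.625) = 48/77, f(5.375) = 48/83, f(6.125) = 48/89, f(6.875) = 48/95, f(7.625) = 48/101.
Sum = Δx · [f(2.375) + f(3.125) + f(3.875) + ...].
Sum ≈ 3.712.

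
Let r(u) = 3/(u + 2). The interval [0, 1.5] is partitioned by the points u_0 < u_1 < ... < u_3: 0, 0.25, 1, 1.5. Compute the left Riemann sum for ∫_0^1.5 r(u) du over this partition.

Subinterval widths: 0.25, 0.75, 0.5.
Left endpoints: 0, 0.25, 1.
r(0) = 1.5, r(0.25) = 4/3, r(1) = 1.
Sum = Σ Δu_i · r(u_i).
Sum = 1.875.

1.875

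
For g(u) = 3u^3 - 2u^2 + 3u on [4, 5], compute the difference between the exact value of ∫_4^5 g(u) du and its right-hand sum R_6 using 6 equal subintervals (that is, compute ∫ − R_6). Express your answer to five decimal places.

Exact integral: ∫_4^5 g(u) du ≈ 249.5833333.
R_6 ≈ 263.7615741.
Error ≈ 249.5833333 − 263.7615741 ≈ -14.17824.

-14.17824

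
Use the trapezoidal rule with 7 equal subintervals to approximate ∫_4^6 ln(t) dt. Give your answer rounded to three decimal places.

3.205

Δt = (6 − 4)/7 = 2/7.
f(4) ≈ 1.386, f(30/7) ≈ 1.455, f(32/7) ≈ 1.520, f(34/7) ≈ 1.580, f(36/7) ≈ 1.638, f(38/7) ≈ 1.692, f(40/7) ≈ 1.743, f(6) ≈ 1.792.
T_7 = (Δt/2)·[f(t_0) + 2f(t_1) + ... + 2f(t_{6}) + f(t_7)].
Sum ≈ 3.205.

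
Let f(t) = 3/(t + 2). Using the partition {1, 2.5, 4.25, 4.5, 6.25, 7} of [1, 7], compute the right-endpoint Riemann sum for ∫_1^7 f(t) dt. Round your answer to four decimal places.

Subinterval widths: 1.5, 1.75, 0.25, 1.75, 0.75.
Right endpoints: 2.5, 4.25, 4.5, 6.25, 7.
f(2.5) = 2/3, f(4.25) = 0.48, f(4.5) = 6/13, f(6.25) = 4/11, f(7) = 1/3.
Sum = Σ Δt_i · f(t_i).
Sum ≈ 2.8417.

2.8417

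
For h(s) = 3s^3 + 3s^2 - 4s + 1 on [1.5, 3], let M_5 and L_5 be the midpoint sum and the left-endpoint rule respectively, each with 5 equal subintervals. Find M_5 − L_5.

11.9840625

M_5 = 68.3165625.
L_5 = 56.3325.
M_5 − L_5 = 11.9840625.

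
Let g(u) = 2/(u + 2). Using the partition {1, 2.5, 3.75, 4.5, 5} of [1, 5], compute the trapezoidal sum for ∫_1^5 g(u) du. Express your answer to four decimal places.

Subinterval widths: 1.5, 1.25, 0.75, 0.5.
g(1) = 2/3, g(2.5) = 4/9, g(3.75) = 8/23, g(4.5) = 4/13, g(5) = 2/7.
On each subinterval the trapezoid contributes (Δu_i/2)·[g(u_{i-1}) + g(u_i)].
Sum ≈ 1.7227.

1.7227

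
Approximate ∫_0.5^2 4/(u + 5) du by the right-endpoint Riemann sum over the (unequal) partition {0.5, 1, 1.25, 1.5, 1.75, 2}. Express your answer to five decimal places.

Subinterval widths: 0.5, 0.25, 0.25, 0.25, 0.25.
Right endpoints: 1, 1.25, 1.5, 1.75, 2.
f(1) = 2/3, f(1.25) = 0.64, f(1.5) = 8/13, f(1.75) = 16/27, f(2) = 4/7.
Sum = Σ Δu_i · f(u_i).
Sum ≈ 0.93818.

0.93818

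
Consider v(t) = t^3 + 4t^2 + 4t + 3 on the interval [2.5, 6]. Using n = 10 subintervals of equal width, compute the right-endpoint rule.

Δt = (6 − 2.5)/10 = 0.35.
Right endpoints: 2.85, 3.2, 3.55, 3.9, 4.25, 4.6, 4.95, 5.3, 5.65, 6.
v(2.85) = 70.039125, v(3.2) = 89.528, v(3.55) = 112.348875, v(3.9) = 138.759, v(4.25) = 169.015625, v(4.6) = 203.376, v(4.95) = 242.097375, v(5.3) = 285.437, v(5.65) = 333.652125, v(6) = 387.
Sum = Δt · [v(2.85) + v(3.2) + v(3.55) + ...].
Sum = 710.93859375.

710.93859375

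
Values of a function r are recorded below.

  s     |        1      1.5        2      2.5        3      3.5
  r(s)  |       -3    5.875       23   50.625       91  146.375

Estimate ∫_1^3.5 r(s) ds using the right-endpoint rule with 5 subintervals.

158.4375

Δs = 0.5.
Sum = 0.5·[5.875 + 23 + 50.625 + 91 + 146.375] = 158.4375.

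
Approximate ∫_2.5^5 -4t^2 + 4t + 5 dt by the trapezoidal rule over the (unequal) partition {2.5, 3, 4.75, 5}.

Subinterval widths: 0.5, 1.75, 0.25.
f(2.5) = -10, f(3) = -19, f(4.75) = -66.25, f(5) = -75.
On each subinterval the trapezoid contributes (Δt_i/2)·[f(t_{i-1}) + f(t_i)].
Sum = -99.5.

-99.5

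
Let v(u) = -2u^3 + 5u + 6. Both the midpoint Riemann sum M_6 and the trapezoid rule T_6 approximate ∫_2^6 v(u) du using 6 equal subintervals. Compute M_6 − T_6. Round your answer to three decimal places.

M_6 ≈ -532.44444.
T_6 ≈ -543.11111.
M_6 − T_6 ≈ 10.667.

10.667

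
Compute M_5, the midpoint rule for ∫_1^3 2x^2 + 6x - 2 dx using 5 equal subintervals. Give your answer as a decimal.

37.28

Δx = (3 − 1)/5 = 0.4.
Midpoints: 1.2, 1.6, 2, 2.4, 2.8.
f(1.2) = 8.08, f(1.6) = 12.72, f(2) = 18, f(2.4) = 23.92, f(2.8) = 30.48.
Sum = Δx · [f(1.2) + f(1.6) + f(2) + f(2.4) + f(2.8)].
Sum = 37.28.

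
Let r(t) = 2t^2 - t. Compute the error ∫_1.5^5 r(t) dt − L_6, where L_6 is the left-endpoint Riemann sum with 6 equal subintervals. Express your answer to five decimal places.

11.85301

Exact integral: ∫_1.5^5 r(t) dt ≈ 69.7083333.
L_6 ≈ 57.8553241.
Error ≈ 69.7083333 − 57.8553241 ≈ 11.85301.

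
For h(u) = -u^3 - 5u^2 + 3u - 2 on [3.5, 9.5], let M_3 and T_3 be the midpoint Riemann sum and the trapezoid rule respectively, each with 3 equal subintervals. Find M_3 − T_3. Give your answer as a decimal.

147

M_3 = -3202.25.
T_3 = -3349.25.
M_3 − T_3 = 147.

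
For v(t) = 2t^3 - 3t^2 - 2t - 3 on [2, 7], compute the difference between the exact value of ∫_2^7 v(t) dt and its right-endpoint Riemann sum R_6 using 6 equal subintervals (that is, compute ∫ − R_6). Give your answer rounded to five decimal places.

-232.63889

Exact integral: ∫_2^7 v(t) dt = 797.5.
R_6 ≈ 1030.1388889.
Error ≈ 797.5 − 1030.1388889 ≈ -232.63889.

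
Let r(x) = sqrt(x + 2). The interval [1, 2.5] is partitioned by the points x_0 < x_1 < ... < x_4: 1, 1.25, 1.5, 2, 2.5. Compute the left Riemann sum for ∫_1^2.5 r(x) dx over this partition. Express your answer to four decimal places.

2.8191

Subinterval widths: 0.25, 0.25, 0.5, 0.5.
Left endpoints: 1, 1.25, 1.5, 2.
r(1) ≈ 1.7321, r(1.25) ≈ 1.8028, r(1.5) ≈ 1.8708, r(2) ≈ 2.0000.
Sum = Σ Δx_i · r(x_i).
Sum ≈ 2.8191.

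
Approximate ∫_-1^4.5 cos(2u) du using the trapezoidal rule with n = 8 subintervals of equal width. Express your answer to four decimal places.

0.5532

Δu = (4.5 − (-1))/8 = 0.6875.
f(-1) ≈ -0.4161, f(-0.3125) ≈ 0.8110, f(0.375) ≈ 0.7317, f(1.0625) ≈ -0.5263, f(1.75) ≈ -0.9365, f(2.4375) ≈ 0.1619, f(3.125) ≈ 0.9994, f(3.8125) ≈ 0.2270, f(4.5) ≈ -0.9111.
T_8 = (Δu/2)·[f(u_0) + 2f(u_1) + ... + 2f(u_{7}) + f(u_8)].
Sum ≈ 0.5532.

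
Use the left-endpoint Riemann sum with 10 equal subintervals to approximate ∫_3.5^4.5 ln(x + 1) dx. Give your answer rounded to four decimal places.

1.5977

Δx = (4.5 − 3.5)/10 = 0.1.
Left endpoints: 3.5, 3.6, 3.7, 3.8, 3.9, 4, 4.1, 4.2, 4.3, 4.4.
f(3.5) ≈ 1.5041, f(3.6) ≈ 1.5261, f(3.7) ≈ 1.5476, f(3.8) ≈ 1.5686, f(3.9) ≈ 1.5892, f(4) ≈ 1.6094, f(4.1) ≈ 1.6292, f(4.2) ≈ 1.6487, f(4.3) ≈ 1.6677, f(4.4) ≈ 1.6864.
Sum = Δx · [f(3.5) + f(3.6) + f(3.7) + ...].
Sum ≈ 1.5977.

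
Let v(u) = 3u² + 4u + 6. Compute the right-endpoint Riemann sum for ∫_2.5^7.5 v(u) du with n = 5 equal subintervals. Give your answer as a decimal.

Δu = (7.5 − 2.5)/5 = 1.
Right endpoints: 3.5, 4.5, 5.5, 6.5, 7.5.
v(3.5) = 56.75, v(4.5) = 84.75, v(5.5) = 118.75, v(6.5) = 158.75, v(7.5) = 204.75.
Sum = Δu · [v(3.5) + v(4.5) + v(5.5) + v(6.5) + v(7.5)].
Sum = 623.75.

623.75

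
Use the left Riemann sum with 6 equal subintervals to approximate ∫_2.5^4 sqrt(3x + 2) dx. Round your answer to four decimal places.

5.0510

Δx = (4 − 2.5)/6 = 0.25.
Left endpoints: 2.5, 2.75, 3, 3.25, 3.5, 3.75.
f(2.5) ≈ 3.0822, f(2.75) ≈ 3.2016, f(3) ≈ 3.3166, f(3.25) ≈ 3.4278, f(3.5) ≈ 3.5355, f(3.75) ≈ 3.6401.
Sum = Δx · [f(2.5) + f(2.75) + f(3) + ...].
Sum ≈ 5.0510.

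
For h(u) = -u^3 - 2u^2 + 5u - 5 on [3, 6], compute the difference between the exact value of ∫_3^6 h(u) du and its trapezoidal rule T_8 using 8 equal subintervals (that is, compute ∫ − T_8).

1.08984375

Exact integral: ∫_3^6 h(u) du = -377.25.
T_8 = -378.33984375.
Error = -377.25 − (-378.33984375) = 1.08984375.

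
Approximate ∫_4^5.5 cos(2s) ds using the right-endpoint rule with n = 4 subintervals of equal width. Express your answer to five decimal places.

-0.91949

Δs = (5.5 − 4)/4 = 0.375.
Right endpoints: 4.375, 4.75, 5.125, 5.5.
f(4.375) ≈ -0.78085, f(4.75) ≈ -0.99717, f(5.125) ≈ -0.67839, f(5.5) ≈ 0.00443.
Sum = Δs · [f(4.375) + f(4.75) + f(5.125) + f(5.5)].
Sum ≈ -0.91949.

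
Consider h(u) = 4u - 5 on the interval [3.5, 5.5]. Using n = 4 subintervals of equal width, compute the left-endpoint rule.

24

Δu = (5.5 − 3.5)/4 = 0.5.
Left endpoints: 3.5, 4, 4.5, 5.
h(3.5) = 9, h(4) = 11, h(4.5) = 13, h(5) = 15.
Sum = Δu · [h(3.5) + h(4) + h(4.5) + h(5)].
Sum = 24.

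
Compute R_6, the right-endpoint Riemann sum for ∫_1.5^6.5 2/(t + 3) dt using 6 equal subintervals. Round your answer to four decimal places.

1.4014

Δt = (6.5 − 1.5)/6 = 5/6.
Right endpoints: 7/3, 19/6, 4, 29/6, 17/3, 6.5.
f(7/3) = 0.375, f(19/6) = 12/37, f(4) = 2/7, f(29/6) = 12/47, f(17/3) = 3/13, f(6.5) = 4/19.
Sum = Δt · [f(7/3) + f(19/6) + f(4) + ...].
Sum ≈ 1.4014.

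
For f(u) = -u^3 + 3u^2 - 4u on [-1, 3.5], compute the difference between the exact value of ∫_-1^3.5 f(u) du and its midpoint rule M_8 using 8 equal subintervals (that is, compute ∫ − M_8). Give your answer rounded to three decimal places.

-0.089

Exact integral: ∫_-1^3.5 f(u) du = -15.890625.
M_8 ≈ -15.80164.
Error ≈ -15.890625 − (-15.80164) ≈ -0.089.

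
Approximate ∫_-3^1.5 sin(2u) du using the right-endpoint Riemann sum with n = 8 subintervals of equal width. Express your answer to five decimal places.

0.83111

Δu = (1.5 − (-3))/8 = 0.5625.
Right endpoints: -2.4375, -1.875, -1.3125, -0.75, -0.1875, 0.375, 0.9375, 1.5.
f(-2.4375) ≈ 0.98681, f(-1.875) ≈ 0.57156, f(-1.3125) ≈ -0.49392, f(-0.75) ≈ -0.99749, f(-0.1875) ≈ -0.36627, f(0.375) ≈ 0.68164, f(0.9375) ≈ 0.95409, f(1.5) ≈ 0.14112.
Sum = Δu · [f(-2.4375) + f(-1.875) + f(-1.3125) + ...].
Sum ≈ 0.83111.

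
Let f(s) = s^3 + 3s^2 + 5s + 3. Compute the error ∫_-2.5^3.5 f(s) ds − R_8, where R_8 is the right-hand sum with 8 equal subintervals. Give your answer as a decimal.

Exact integral: ∫_-2.5^3.5 f(s) ds = 119.25.
R_8 = 161.71875.
Error = 119.25 − 161.71875 = -42.46875.

-42.46875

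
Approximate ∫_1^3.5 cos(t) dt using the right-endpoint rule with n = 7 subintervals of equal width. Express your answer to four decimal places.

-1.4433

Δt = (3.5 − 1)/7 = 5/14.
Right endpoints: 19/14, 12/7, 29/14, 17/7, 39/14, 22/7, 3.5.
f(19/14) ≈ 0.2120, f(12/7) ≈ -0.1430, f(29/14) ≈ -0.4800, f(17/7) ≈ -0.7564, f(39/14) ≈ -0.9373, f(22/7) ≈ -1.0000, f(3.5) ≈ -0.9365.
Sum = Δt · [f(19/14) + f(12/7) + f(29/14) + ...].
Sum ≈ -1.4433.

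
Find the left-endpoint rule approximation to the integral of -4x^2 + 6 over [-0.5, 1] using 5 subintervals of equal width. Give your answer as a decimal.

7.86

Δx = (1 − (-0.5))/5 = 0.3.
Left endpoints: -0.5, -0.2, 0.1, 0.4, 0.7.
f(-0.5) = 5, f(-0.2) = 5.84, f(0.1) = 5.96, f(0.4) = 5.36, f(0.7) = 4.04.
Sum = Δx · [f(-0.5) + f(-0.2) + f(0.1) + f(0.4) + f(0.7)].
Sum = 7.86.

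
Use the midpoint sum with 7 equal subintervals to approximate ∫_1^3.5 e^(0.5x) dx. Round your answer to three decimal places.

Δx = (3.5 − 1)/7 = 5/14.
Midpoints: 33/28, 43/28, 53/28, 2.25, 73/28, 83/28, 93/28.
f(33/28) ≈ 1.803, f(43/28) ≈ 2.155, f(53/28) ≈ 2.576, f(2.25) ≈ 3.080, f(73/28) ≈ 3.682, f(83/28) ≈ 4.402, f(93/28) ≈ 5.263.
Sum = Δx · [f(33/28) + f(43/28) + f(53/28) + ...].
Sum ≈ 8.201.

8.201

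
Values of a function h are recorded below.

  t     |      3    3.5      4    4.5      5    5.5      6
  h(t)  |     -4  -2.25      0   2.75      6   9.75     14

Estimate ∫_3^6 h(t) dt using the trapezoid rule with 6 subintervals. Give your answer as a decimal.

Δt = 0.5.
T_6 = (0.5/2)·[(-4) + 2·(-2.25) + 2·0 + 2·2.75 + 2·6 + 2·9.75 + 14] = 10.625.

10.625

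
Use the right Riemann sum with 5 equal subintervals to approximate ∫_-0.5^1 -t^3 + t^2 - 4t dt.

-2.31

Δt = (1 − (-0.5))/5 = 0.3.
Right endpoints: -0.2, 0.1, 0.4, 0.7, 1.
f(-0.2) = 0.848, f(0.1) = -0.391, f(0.4) = -1.504, f(0.7) = -2.653, f(1) = -4.
Sum = Δt · [f(-0.2) + f(0.1) + f(0.4) + f(0.7) + f(1)].
Sum = -2.31.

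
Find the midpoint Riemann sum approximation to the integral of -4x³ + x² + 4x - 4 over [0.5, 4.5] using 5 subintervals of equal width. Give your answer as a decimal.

-349.48

Δx = (4.5 − 0.5)/5 = 0.8.
Midpoints: 0.9, 1.7, 2.5, 3.3, 4.1.
f(0.9) = -2.506, f(1.7) = -13.962, f(2.5) = -50.25, f(3.3) = -123.658, f(4.1) = -246.474.
Sum = Δx · [f(0.9) + f(1.7) + f(2.5) + f(3.3) + f(4.1)].
Sum = -349.48.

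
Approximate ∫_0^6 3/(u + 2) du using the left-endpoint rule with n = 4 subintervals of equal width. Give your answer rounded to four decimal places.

Δu = (6 − 0)/4 = 1.5.
Left endpoints: 0, 1.5, 3, 4.5.
f(0) = 1.5, f(1.5) = 6/7, f(3) = 0.6, f(4.5) = 6/13.
Sum = Δu · [f(0) + f(1.5) + f(3) + f(4.5)].
Sum ≈ 5.1280.

5.1280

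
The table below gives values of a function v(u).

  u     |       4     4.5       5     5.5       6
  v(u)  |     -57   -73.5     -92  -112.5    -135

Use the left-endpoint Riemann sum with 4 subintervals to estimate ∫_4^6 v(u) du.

Δu = 0.5.
Sum = 0.5·[(-57) + (-73.5) + (-92) + (-112.5)] = -167.5.

-167.5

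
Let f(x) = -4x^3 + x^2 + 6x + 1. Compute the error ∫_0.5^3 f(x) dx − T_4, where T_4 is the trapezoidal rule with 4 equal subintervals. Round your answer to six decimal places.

Exact integral: ∫_0.5^3 f(x) dx ≈ -43.22916667.
T_4 = -46.484375.
Error ≈ -43.22916667 − (-46.484375) ≈ 3.255208.

3.255208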